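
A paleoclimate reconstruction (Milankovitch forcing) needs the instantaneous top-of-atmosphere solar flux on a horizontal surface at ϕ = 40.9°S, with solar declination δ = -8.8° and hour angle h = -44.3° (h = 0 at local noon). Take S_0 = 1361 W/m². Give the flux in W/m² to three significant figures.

864 W/m²

cos θ_z = sin ϕ sin δ + cos ϕ cos δ cos h = 0.100166 + 0.534591 = 0.634757.
Flux = S_0 · cos θ_z = 1361 × 0.634757 = 863.9 W/m².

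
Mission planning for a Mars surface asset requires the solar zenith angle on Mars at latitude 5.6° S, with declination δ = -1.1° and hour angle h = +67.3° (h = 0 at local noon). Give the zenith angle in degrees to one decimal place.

θ_z = 67.3°

cos θ_z = sin φ sin δ + cos φ cos δ cos h = 0.001873 + 0.383993 = 0.385866.
θ_z = arccos(0.385866) = 67.3°.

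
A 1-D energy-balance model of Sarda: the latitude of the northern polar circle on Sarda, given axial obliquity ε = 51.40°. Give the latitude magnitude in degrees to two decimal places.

The polar circle is the lowest latitude that experiences at least one full rotation of continuous daylight at the northern-summer solstice; it lies at |ϕ| = 90° − ε = 90° − 51.40° = 38.60°.

38.60°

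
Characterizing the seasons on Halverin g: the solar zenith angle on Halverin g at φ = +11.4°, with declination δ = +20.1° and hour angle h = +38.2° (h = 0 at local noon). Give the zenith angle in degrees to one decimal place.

cos θ_z = sin φ sin δ + cos φ cos δ cos h = 0.067927 + 0.723434 = 0.791361.
θ_z = arccos(0.791361) = 37.7°.

θ_z = 37.7°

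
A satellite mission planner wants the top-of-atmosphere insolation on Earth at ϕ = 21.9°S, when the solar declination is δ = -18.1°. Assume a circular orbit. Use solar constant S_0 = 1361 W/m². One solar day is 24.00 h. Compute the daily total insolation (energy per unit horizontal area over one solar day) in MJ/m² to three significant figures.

cos h₀ = −tan(-21.9°) tan(-18.100°) = -0.1314, h₀ = 1.7026 rad.
Bracket: h₀ sin ϕ sin δ + cos ϕ cos δ sin h₀ = 1.7026×-0.37299×-0.31068 + 0.92784×0.95052×0.99133 = 0.197298 + 0.874284 = 1.071582.
Q̄ = (S_0/π) × [bracket] = (1361/π) × 1.071582 = 464.23 W/m².
Daily total = Q̄ × 24.00 h × 3600 s/h = 464.23 × 24.00 × 3600 / 10⁶ = 40.11 MJ/m².

40.1 MJ/m²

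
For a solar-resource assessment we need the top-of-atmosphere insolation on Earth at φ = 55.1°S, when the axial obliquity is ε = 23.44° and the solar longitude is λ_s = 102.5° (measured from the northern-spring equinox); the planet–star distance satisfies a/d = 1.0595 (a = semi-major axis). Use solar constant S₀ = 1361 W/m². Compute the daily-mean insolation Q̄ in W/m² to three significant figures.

Q̄ ≈ 61.5 W/m²

Solar declination: sin δ = sin ε · sin λ_s = sin 23.44° × sin 102.5° = 0.38836, so δ = +22.852°.
cos H₀ = −tan(-55.1°) tan(+22.852°) = 0.6041, H₀ = 0.9221 rad.
Bracket: H₀ sin φ sin δ + cos φ cos δ sin H₀ = 0.9221×-0.82015×0.38836 + 0.57215×0.92151×0.79689 = -0.293701 + 0.420154 = 0.126453.
Inverse-square distance factor (a/d)² = 1.0595² = 1.122540.
Q̄ = (S₀/π) × 1.122540 × [bracket] = (1361/π) × 1.122540 × 0.126453 = 61.49 W/m².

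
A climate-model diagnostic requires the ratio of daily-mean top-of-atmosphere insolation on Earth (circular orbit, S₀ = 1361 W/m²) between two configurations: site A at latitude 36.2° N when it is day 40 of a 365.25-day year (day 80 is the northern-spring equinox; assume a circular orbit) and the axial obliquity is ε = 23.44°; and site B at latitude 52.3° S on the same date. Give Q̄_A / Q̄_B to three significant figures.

— Configuration A (φ=+36.2°):
Solar longitude: λ_s = 360° × (40 − 80)/365.25 = -39.425°, i.e. -39.425° + 360° = 320.575°.
sin δ = sin 23.44° × sin 320.575° = -0.25262, so δ = -14.633°.
cos H₀ = −tan(+36.2°) tan(-14.633°) = 0.1911, H₀ = 1.3785 rad.
Bracket: H₀ sin φ sin δ + cos φ cos δ sin H₀ = 1.3785×0.59061×-0.25262 + 0.80696×0.96756×0.98157 = -0.205672 + 0.766392 = 0.560720.
Q̄ = (S₀/π) × [bracket] = (1361/π) × 0.560720 = 242.91 W/m².
— Configuration B (φ=-52.3°):
cos H₀ = −tan(-52.3°) tan(-14.633°) = -0.3378, H₀ = 1.9154 rad.
Bracket: H₀ sin φ sin δ + cos φ cos δ sin H₀ = 1.9154×-0.79122×-0.25262 + 0.61153×0.96756×0.94121 = 0.382846 + 0.556906 = 0.939752.
Q̄ = (S₀/π) × [bracket] = (1361/π) × 0.939752 = 407.12 W/m².
Ratio Q̄_A / Q̄_B = 242.91 / 407.12 = 0.5967.

Q̄_A / Q̄_B ≈ 0.597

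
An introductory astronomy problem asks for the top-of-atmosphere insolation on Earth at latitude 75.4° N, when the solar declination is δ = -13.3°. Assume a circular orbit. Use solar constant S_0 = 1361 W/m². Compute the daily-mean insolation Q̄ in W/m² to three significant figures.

Q̄ ≈ 2.83 W/m²

cos h₀ = −tan(+75.4°) tan(-13.300°) = 0.9075, h₀ = 0.4335 rad.
Bracket: h₀ sin ϕ sin δ + cos ϕ cos δ sin h₀ = 0.4335×0.96771×-0.23005 + 0.25207×0.97318×0.42002 = -0.096507 + 0.103035 = 0.006528.
Q̄ = (S_0/π) × [bracket] = (1361/π) × 0.006528 = 2.828 W/m².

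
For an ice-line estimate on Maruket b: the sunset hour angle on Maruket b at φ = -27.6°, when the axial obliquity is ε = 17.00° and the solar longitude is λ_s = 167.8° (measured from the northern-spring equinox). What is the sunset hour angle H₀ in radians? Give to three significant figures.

Solar declination: sin δ = sin ε · sin λ_s = sin 17.00° × sin 167.8° = 0.06179, so δ = +3.542°.
cos H₀ = −tan φ · tan δ = −tan(-27.6°) × tan(+3.542°) = 0.0324, so H₀ = 1.5384 rad = 88.15°.

H₀ = 1.54 rad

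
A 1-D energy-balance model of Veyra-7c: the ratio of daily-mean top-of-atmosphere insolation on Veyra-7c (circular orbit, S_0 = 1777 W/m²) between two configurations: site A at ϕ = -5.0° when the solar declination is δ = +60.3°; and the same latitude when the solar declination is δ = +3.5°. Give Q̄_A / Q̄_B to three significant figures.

— Configuration A (ϕ=-5.0°):
cos h₀ = −tan(-5.0°) tan(+60.300°) = 0.1534, h₀ = 1.4168 rad.
Bracket: h₀ sin ϕ sin δ + cos ϕ cos δ sin h₀ = 1.4168×-0.08716×0.86863 + 0.99619×0.49546×0.98817 = -0.107266 + 0.487733 = 0.380467.
Q̄ = (S_0/π) × [bracket] = (1777/π) × 0.380467 = 215.21 W/m².
— Configuration B (ϕ=-5.0°):
cos h₀ = −tan(-5.0°) tan(+3.500°) = 0.0054, h₀ = 1.5654 rad.
Bracket: h₀ sin ϕ sin δ + cos ϕ cos δ sin h₀ = 1.5654×-0.08716×0.06105 + 0.99619×0.99813×0.99999 = -0.008330 + 0.994317 = 0.985987.
Q̄ = (S_0/π) × [bracket] = (1777/π) × 0.985987 = 557.71 W/m².
Ratio Q̄_A / Q̄_B = 215.21 / 557.71 = 0.3859.

Q̄_A / Q̄_B ≈ 0.386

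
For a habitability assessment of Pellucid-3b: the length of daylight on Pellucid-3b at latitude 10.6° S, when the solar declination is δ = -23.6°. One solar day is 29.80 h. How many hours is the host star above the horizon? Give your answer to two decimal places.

cos h₀ = −tan ϕ · tan δ = −tan(-10.6°) × tan(-23.600°) = -0.0818, so h₀ = 1.6526 rad = 94.69°.
Daylight = 2h₀/(2π) × 29.80 h = (1.6526/π) × 29.80 = 15.68 h.

15.68 h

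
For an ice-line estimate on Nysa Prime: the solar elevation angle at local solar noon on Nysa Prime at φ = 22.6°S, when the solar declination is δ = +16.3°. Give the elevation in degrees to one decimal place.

At local noon the hour angle is zero, so the zenith angle equals |φ − δ| = |-22.6° − (+16.300°)| = 38.900°.
Elevation = 90° − 38.900° = 51.1°.

51.1°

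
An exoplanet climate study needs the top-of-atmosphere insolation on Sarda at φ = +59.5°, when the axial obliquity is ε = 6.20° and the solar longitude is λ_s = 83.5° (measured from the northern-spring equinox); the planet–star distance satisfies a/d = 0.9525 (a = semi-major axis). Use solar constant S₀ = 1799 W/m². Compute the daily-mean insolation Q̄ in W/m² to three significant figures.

Solar declination: sin δ = sin ε · sin λ_s = sin 6.20° × sin 83.5° = 0.10731, so δ = +6.160°.
cos H₀ = −tan(+59.5°) tan(+6.160°) = -0.1832, H₀ = 1.7551 rad.
Bracket: H₀ sin φ sin δ + cos φ cos δ sin H₀ = 1.7551×0.86163×0.10731 + 0.50754×0.99423×0.98307 = 0.162279 + 0.496068 = 0.658347.
Inverse-square distance factor (a/d)² = 0.9525² = 0.907256.
Q̄ = (S₀/π) × 0.907256 × [bracket] = (1799/π) × 0.907256 × 0.658347 = 342.0 W/m².

Q̄ ≈ 342 W/m²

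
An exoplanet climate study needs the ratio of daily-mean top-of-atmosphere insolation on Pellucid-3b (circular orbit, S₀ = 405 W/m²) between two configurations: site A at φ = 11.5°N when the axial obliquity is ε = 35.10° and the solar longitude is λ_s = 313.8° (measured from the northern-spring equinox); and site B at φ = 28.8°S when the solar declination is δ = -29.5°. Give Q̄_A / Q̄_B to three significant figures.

— Configuration A (φ=+11.5°):
Solar declination: sin δ = sin ε · sin λ_s = sin 35.10° × sin 313.8° = -0.41502, so δ = -24.520°.
cos H₀ = −tan(+11.5°) tan(-24.520°) = 0.0928, H₀ = 1.4779 rad.
Bracket: H₀ sin φ sin δ + cos φ cos δ sin H₀ = 1.4779×0.19937×-0.41502 + 0.97992×0.90981×0.99568 = -0.122285 + 0.887690 = 0.765405.
Q̄ = (S₀/π) × [bracket] = (405/π) × 0.765405 = 98.673 W/m².
— Configuration B (φ=-28.8°):
cos H₀ = −tan(-28.8°) tan(-29.500°) = -0.3110, H₀ = 1.8871 rad.
Bracket: H₀ sin φ sin δ + cos φ cos δ sin H₀ = 1.8871×-0.48175×-0.49242 + 0.87631×0.87036×0.95040 = 0.447664 + 0.724875 = 1.172539.
Q̄ = (S₀/π) × [bracket] = (405/π) × 1.172539 = 151.16 W/m².
Ratio Q̄_A / Q̄_B = 98.673 / 151.16 = 0.6528.

Q̄_A / Q̄_B ≈ 0.653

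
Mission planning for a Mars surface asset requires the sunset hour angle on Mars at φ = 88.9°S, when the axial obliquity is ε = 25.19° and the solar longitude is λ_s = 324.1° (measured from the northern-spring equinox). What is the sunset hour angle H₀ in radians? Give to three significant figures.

H₀ = 3.14 rad

Solar declination: sin δ = sin ε · sin λ_s = sin 25.19° × sin 324.1° = -0.24957, so δ = -14.452°.
Sunrise equation: cos H₀ = −tan φ · tan δ = -13.4227 ≤ −1, so the Sun never sets (polar day) and H₀ = π.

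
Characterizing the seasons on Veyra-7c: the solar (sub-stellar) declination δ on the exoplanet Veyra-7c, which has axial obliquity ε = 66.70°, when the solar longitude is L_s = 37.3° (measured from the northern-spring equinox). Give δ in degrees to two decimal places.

δ = +33.82°

sin δ = sin ε · sin L_s = sin 66.70° × sin 37.3° = 0.556568.
δ = arcsin(0.556568) = +33.82°.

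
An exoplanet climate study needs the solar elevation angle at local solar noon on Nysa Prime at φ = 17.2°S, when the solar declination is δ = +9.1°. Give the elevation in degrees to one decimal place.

63.7°

At local noon the hour angle is zero, so the zenith angle equals |φ − δ| = |-17.2° − (+9.100°)| = 26.300°.
Elevation = 90° − 26.300° = 63.7°.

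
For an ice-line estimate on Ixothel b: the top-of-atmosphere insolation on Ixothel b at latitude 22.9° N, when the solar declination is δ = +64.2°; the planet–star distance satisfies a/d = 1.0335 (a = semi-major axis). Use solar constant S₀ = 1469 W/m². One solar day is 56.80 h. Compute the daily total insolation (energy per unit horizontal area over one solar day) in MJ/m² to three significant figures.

114 MJ/m²

cos H₀ = −tan(+22.9°) tan(+64.200°) = -0.8738, H₀ = 2.6338 rad.
Bracket: H₀ sin φ sin δ + cos φ cos δ sin H₀ = 2.6338×0.38912×0.90032 + 0.92119×0.43523×0.48627 = 0.922706 + 0.194960 = 1.117666.
Inverse-square distance factor (a/d)² = 1.0335² = 1.068122.
Q̄ = (S₀/π) × 1.068122 × [bracket] = (1469/π) × 1.068122 × 1.117666 = 558.22 W/m².
Daily total = Q̄ × 56.80 h × 3600 s/h = 558.22 × 56.80 × 3600 / 10⁶ = 114.1 MJ/m².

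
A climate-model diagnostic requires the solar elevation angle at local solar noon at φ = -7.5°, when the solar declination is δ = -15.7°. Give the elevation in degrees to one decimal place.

At local noon the hour angle is zero, so the zenith angle equals |φ − δ| = |-7.5° − (-15.700°)| = 8.200°.
Elevation = 90° − 8.200° = 81.8°.

81.8°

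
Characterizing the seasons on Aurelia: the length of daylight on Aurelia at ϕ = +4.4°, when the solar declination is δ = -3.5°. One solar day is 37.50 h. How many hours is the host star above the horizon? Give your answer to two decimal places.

18.69 h

cos h₀ = −tan ϕ · tan δ = −tan(+4.4°) × tan(-3.500°) = 0.0047, so h₀ = 1.5661 rad = 89.73°.
Daylight = 2h₀/(2π) × 37.50 h = (1.5661/π) × 37.50 = 18.69 h.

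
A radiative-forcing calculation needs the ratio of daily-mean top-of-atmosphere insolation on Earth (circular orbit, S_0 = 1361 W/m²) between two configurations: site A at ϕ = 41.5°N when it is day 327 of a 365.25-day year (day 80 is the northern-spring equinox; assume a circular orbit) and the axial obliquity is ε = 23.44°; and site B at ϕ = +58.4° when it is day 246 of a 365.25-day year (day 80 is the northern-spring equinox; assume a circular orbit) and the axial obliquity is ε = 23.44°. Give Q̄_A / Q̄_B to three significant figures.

— Configuration A (ϕ=+41.5°):
Solar longitude: L_s = 360° × (327 − 80)/365.25 = 243.450°.
sin δ = sin 23.44° × sin 243.450° = -0.35584, so δ = -20.845°.
cos h₀ = −tan(+41.5°) tan(-20.845°) = 0.3369, h₀ = 1.2272 rad.
Bracket: h₀ sin ϕ sin δ + cos ϕ cos δ sin h₀ = 1.2272×0.66262×-0.35584 + 0.74896×0.93455×0.94155 = -0.289357 + 0.659029 = 0.369672.
Q̄ = (S_0/π) × [bracket] = (1361/π) × 0.369672 = 160.15 W/m².
— Configuration B (ϕ=+58.4°):
Solar longitude: L_s = 360° × (246 − 80)/365.25 = 163.614°.
sin δ = sin 23.44° × sin 163.614° = 0.11222, so δ = +6.443°.
cos h₀ = −tan(+58.4°) tan(+6.443°) = -0.1836, h₀ = 1.7554 rad.
Bracket: h₀ sin ϕ sin δ + cos ϕ cos δ sin h₀ = 1.7554×0.85173×0.11222 + 0.52399×0.99368×0.98301 = 0.167783 + 0.511832 = 0.679615.
Q̄ = (S_0/π) × [bracket] = (1361/π) × 0.679615 = 294.42 W/m².
Ratio Q̄_A / Q̄_B = 160.15 / 294.42 = 0.5440.

Q̄_A / Q̄_B ≈ 0.544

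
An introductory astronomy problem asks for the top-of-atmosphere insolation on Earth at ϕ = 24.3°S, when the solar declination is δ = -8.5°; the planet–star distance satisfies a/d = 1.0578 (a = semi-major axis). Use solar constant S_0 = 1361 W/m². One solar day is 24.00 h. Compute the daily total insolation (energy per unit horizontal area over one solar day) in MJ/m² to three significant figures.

cos h₀ = −tan(-24.3°) tan(-8.500°) = -0.0675, h₀ = 1.6383 rad.
Bracket: h₀ sin ϕ sin δ + cos ϕ cos δ sin h₀ = 1.6383×-0.41151×-0.14781 + 0.91140×0.98902×0.99772 = 0.099650 + 0.899338 = 0.998988.
Inverse-square distance factor (a/d)² = 1.0578² = 1.118941.
Q̄ = (S_0/π) × 1.118941 × [bracket] = (1361/π) × 1.118941 × 0.998988 = 484.26 W/m².
Daily total = Q̄ × 24.00 h × 3600 s/h = 484.26 × 24.00 × 3600 / 10⁶ = 41.84 MJ/m².

41.8 MJ/m²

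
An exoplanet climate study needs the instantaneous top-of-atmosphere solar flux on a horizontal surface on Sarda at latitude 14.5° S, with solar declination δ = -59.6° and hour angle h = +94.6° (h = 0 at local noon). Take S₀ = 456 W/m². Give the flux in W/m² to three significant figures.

cos θ_z = sin φ sin δ + cos φ cos δ cos h = 0.215956 + -0.039291 = 0.176665.
Flux = S₀ · cos θ_z = 456 × 0.176665 = 80.56 W/m².

80.6 W/m²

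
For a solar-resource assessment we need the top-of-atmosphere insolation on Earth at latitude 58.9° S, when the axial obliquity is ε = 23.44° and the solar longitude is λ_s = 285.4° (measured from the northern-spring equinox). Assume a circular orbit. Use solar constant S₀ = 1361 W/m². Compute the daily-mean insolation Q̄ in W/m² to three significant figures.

Solar declination: sin δ = sin ε · sin λ_s = sin 23.44° × sin 285.4° = -0.38351, so δ = -22.551°.
cos H₀ = −tan(-58.9°) tan(-22.551°) = -0.6884, H₀ = 2.3300 rad.
Bracket: H₀ sin φ sin δ + cos φ cos δ sin H₀ = 2.3300×-0.85627×-0.38351 + 0.51653×0.92354×0.72535 = 0.765144 + 0.346018 = 1.111162.
Q̄ = (S₀/π) × [bracket] = (1361/π) × 1.111162 = 481.4 W/m².

Q̄ ≈ 481 W/m²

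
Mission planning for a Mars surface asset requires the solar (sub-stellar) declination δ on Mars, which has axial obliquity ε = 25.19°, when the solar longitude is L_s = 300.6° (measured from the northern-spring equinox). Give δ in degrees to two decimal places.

sin δ = sin ε · sin L_s = sin 25.19° × sin 300.6° = -0.366350.
δ = arcsin(-0.366350) = -21.49°.

δ = -21.49°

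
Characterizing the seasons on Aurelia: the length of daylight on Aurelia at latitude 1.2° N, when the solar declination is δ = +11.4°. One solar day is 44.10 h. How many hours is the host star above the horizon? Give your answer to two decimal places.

cos H₀ = −tan φ · tan δ = −tan(+1.2°) × tan(+11.400°) = -0.0042, so H₀ = 1.5750 rad = 90.24°.
Daylight = 2H₀/(2π) × 44.10 h = (1.5750/π) × 44.10 = 22.11 h.

22.11 h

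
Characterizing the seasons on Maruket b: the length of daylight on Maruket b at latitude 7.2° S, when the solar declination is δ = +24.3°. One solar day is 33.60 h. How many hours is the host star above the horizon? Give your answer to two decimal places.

cos H₀ = −tan φ · tan δ = −tan(-7.2°) × tan(+24.300°) = 0.0570, so H₀ = 1.5137 rad = 86.73°.
Daylight = 2H₀/(2π) × 33.60 h = (1.5137/π) × 33.60 = 16.19 h.

16.19 h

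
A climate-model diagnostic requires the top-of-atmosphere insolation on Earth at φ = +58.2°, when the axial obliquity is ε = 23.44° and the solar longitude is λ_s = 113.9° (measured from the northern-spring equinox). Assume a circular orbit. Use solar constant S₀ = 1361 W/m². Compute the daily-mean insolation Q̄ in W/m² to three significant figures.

Solar declination: sin δ = sin ε · sin λ_s = sin 23.44° × sin 113.9° = 0.36368, so δ = +21.326°.
cos H₀ = −tan(+58.2°) tan(+21.326°) = -0.6297, H₀ = 2.2519 rad.
Bracket: H₀ sin φ sin δ + cos φ cos δ sin H₀ = 2.2519×0.84989×0.36368 + 0.52696×0.93152×0.77686 = 0.696035 + 0.381340 = 1.077375.
Q̄ = (S₀/π) × [bracket] = (1361/π) × 1.077375 = 466.7 W/m².

Q̄ ≈ 467 W/m²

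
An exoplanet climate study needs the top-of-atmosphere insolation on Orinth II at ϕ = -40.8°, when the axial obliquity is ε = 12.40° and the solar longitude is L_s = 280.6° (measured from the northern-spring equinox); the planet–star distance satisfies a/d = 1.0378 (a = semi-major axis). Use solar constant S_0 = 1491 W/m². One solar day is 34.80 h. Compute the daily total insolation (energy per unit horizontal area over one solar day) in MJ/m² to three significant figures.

Solar declination: sin δ = sin ε · sin L_s = sin 12.40° × sin 280.6° = -0.21107, so δ = -12.185°.
cos h₀ = −tan(-40.8°) tan(-12.185°) = -0.1864, h₀ = 1.7583 rad.
Bracket: h₀ sin ϕ sin δ + cos ϕ cos δ sin h₀ = 1.7583×-0.65342×-0.21107 + 0.75700×0.97747×0.98248 = 0.242500 + 0.726981 = 0.969481.
Inverse-square distance factor (a/d)² = 1.0378² = 1.077029.
Q̄ = (S_0/π) × 1.077029 × [bracket] = (1491/π) × 1.077029 × 0.969481 = 495.56 W/m².
Daily total = Q̄ × 34.80 h × 3600 s/h = 495.56 × 34.80 × 3600 / 10⁶ = 62.08 MJ/m².

62.1 MJ/m²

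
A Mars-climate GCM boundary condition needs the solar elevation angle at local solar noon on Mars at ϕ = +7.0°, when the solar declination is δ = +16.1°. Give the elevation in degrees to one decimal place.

At local noon the hour angle is zero, so the zenith angle equals |ϕ − δ| = |+7.0° − (+16.100°)| = 9.100°.
Elevation = 90° − 9.100° = 80.9°.

80.9°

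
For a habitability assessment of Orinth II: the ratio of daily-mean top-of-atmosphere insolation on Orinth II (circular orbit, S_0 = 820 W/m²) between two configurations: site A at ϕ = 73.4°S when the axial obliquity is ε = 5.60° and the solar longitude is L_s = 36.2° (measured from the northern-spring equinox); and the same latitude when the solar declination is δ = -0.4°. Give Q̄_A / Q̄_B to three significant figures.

— Configuration A (ϕ=-73.4°):
Solar declination: sin δ = sin ε · sin L_s = sin 5.60° × sin 36.2° = 0.05763, so δ = +3.304°.
cos h₀ = −tan(-73.4°) tan(+3.304°) = 0.1936, h₀ = 1.3759 rad.
Bracket: h₀ sin ϕ sin δ + cos ϕ cos δ sin h₀ = 1.3759×-0.95832×0.05763 + 0.28569×0.99834×0.98107 = -0.075988 + 0.279817 = 0.203829.
Q̄ = (S_0/π) × [bracket] = (820/π) × 0.203829 = 53.202 W/m².
— Configuration B (ϕ=-73.4°):
cos h₀ = −tan(-73.4°) tan(-0.400°) = -0.0234, h₀ = 1.5942 rad.
Bracket: h₀ sin ϕ sin δ + cos ϕ cos δ sin h₀ = 1.5942×-0.95832×-0.00698 + 0.28569×0.99998×0.99973 = 0.010664 + 0.285607 = 0.296271.
Q̄ = (S_0/π) × [bracket] = (820/π) × 0.296271 = 77.331 W/m².
Ratio Q̄_A / Q̄_B = 53.202 / 77.331 = 0.6880.

Q̄_A / Q̄_B ≈ 0.688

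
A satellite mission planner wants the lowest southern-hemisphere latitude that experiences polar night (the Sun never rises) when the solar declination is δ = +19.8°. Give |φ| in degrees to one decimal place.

Polar night requires cos H₀ = −tan φ tan δ ≥ 1, i.e. tan φ tan δ ≤ −1.
The boundary is |tan φ| · |tan δ| = 1, so |φ| = 90° − |δ| = 90° − 19.8° = 70.2° in the southern hemisphere.

|φ| = 70.2°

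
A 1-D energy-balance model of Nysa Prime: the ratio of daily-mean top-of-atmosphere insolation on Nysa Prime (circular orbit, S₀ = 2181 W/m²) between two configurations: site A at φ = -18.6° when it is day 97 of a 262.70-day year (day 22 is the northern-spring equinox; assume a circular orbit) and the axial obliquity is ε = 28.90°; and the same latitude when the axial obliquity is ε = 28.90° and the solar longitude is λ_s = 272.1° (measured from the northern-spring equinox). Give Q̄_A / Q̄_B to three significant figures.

— Configuration A (φ=-18.6°):
Solar longitude: λ_s = 360° × (97 − 22)/262.70 = 102.779°.
sin δ = sin 28.90° × sin 102.779° = 0.47131, so δ = +28.119°.
cos H₀ = −tan(-18.6°) tan(+28.119°) = 0.1798, H₀ = 1.3900 rad.
Bracket: H₀ sin φ sin δ + cos φ cos δ sin H₀ = 1.3900×-0.31896×0.47131 + 0.94777×0.88197×0.98370 = -0.208957 + 0.822279 = 0.613322.
Q̄ = (S₀/π) × [bracket] = (2181/π) × 0.613322 = 425.79 W/m².
— Configuration B (φ=-18.6°):
Solar declination: sin δ = sin ε · sin λ_s = sin 28.90° × sin 272.1° = -0.48296, so δ = -28.879°.
cos H₀ = −tan(-18.6°) tan(-28.879°) = -0.1856, H₀ = 1.7575 rad.
Bracket: H₀ sin φ sin δ + cos φ cos δ sin H₀ = 1.7575×-0.31896×-0.48296 + 0.94777×0.87564×0.98262 = 0.270734 + 0.815482 = 1.086216.
Q̄ = (S₀/π) × [bracket] = (2181/π) × 1.086216 = 754.09 W/m².
Ratio Q̄_A / Q̄_B = 425.79 / 754.09 = 0.5646.

Q̄_A / Q̄_B ≈ 0.565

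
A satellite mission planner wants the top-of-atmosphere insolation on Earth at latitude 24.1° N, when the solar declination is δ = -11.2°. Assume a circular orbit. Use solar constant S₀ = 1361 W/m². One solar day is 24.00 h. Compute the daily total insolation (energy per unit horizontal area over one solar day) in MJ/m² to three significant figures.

cos H₀ = −tan(+24.1°) tan(-11.200°) = 0.0886, H₀ = 1.4821 rad.
Bracket: H₀ sin φ sin δ + cos φ cos δ sin H₀ = 1.4821×0.40833×-0.19423 + 0.91283×0.98096×0.99607 = -0.117545 + 0.891931 = 0.774386.
Q̄ = (S₀/π) × [bracket] = (1361/π) × 0.774386 = 335.48 W/m².
Daily total = Q̄ × 24.00 h × 3600 s/h = 335.48 × 24.00 × 3600 / 10⁶ = 28.99 MJ/m².

29.0 MJ/m²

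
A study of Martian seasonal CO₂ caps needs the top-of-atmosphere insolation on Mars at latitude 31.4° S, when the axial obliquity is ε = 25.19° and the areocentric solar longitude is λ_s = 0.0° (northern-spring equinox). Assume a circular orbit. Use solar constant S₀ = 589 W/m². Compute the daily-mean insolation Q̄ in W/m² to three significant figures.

sin δ = sin 25.19° × sin 0.0° = 0.00000, so δ = +0.000°.
cos H₀ = −tan(-31.4°) tan(+0.000°) = 0.0000, H₀ = 1.5708 rad.
Bracket: H₀ sin φ sin δ + cos φ cos δ sin H₀ = 1.5708×-0.52101×0.00000 + 0.85355×1.00000×1.00000 = -0.000000 + 0.853550 = 0.853550.
Q̄ = (S₀/π) × [bracket] = (589/π) × 0.853550 = 160.0 W/m².

Q̄ ≈ 160 W/m²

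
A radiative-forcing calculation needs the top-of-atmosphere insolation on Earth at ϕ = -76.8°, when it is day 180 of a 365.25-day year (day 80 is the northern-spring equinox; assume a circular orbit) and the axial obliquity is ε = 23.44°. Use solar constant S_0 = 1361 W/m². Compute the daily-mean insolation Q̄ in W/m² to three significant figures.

Q̄ ≈ 0.00 W/m²

Solar longitude: L_s = 360° × (180 − 80)/365.25 = 98.563°.
sin δ = sin 23.44° × sin 98.563° = 0.39335, so δ = +23.163°.
cos h₀ = −tan(-76.8°) tan(+23.163°) = 1.8241 ≥ 1 ⇒ polar night, h₀ = 0 and Q̄ = 0.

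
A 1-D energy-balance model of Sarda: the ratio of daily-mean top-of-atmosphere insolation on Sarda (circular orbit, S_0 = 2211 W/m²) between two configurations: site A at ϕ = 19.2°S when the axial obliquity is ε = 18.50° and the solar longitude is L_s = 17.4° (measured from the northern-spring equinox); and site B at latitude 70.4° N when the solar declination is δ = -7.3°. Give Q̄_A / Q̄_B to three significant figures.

Q̄_A / Q̄_B ≈ 5.36

— Configuration A (ϕ=-19.2°):
Solar declination: sin δ = sin ε · sin L_s = sin 18.50° × sin 17.4° = 0.09489, so δ = +5.445°.
cos h₀ = −tan(-19.2°) tan(+5.445°) = 0.0332, h₀ = 1.5376 rad.
Bracket: h₀ sin ϕ sin δ + cos ϕ cos δ sin h₀ = 1.5376×-0.32887×0.09489 + 0.94438×0.99549×0.99945 = -0.047983 + 0.939604 = 0.891621.
Q̄ = (S_0/π) × [bracket] = (2211/π) × 0.891621 = 627.51 W/m².
— Configuration B (ϕ=+70.4°):
cos h₀ = −tan(+70.4°) tan(-7.300°) = 0.3598, h₀ = 1.2028 rad.
Bracket: h₀ sin ϕ sin δ + cos ϕ cos δ sin h₀ = 1.2028×0.94206×-0.12706 + 0.33545×0.99189×0.93305 = -0.143973 + 0.310453 = 0.166480.
Q̄ = (S_0/π) × [bracket] = (2211/π) × 0.166480 = 117.17 W/m².
Ratio Q̄_A / Q̄_B = 627.51 / 117.17 = 5.356.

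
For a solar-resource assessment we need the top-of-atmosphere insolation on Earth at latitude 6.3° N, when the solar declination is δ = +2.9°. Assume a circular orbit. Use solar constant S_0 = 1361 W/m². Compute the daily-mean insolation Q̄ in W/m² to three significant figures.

Q̄ ≈ 434 W/m²

cos h₀ = −tan(+6.3°) tan(+2.900°) = -0.0056, h₀ = 1.5764 rad.
Bracket: h₀ sin ϕ sin δ + cos ϕ cos δ sin h₀ = 1.5764×0.10973×0.05059 + 0.99396×0.99872×0.99998 = 0.008751 + 0.992668 = 1.001419.
Q̄ = (S_0/π) × [bracket] = (1361/π) × 1.001419 = 433.8 W/m².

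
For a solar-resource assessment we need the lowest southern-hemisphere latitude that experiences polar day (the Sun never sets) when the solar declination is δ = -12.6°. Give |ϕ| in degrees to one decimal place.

Polar day requires cos h₀ = −tan ϕ tan δ ≤ −1, i.e. tan ϕ tan δ ≥ 1.
The boundary is |tan ϕ| · |tan δ| = 1, so |ϕ| = 90° − |δ| = 90° − 12.6° = 77.4° in the southern hemisphere.

|ϕ| = 77.4°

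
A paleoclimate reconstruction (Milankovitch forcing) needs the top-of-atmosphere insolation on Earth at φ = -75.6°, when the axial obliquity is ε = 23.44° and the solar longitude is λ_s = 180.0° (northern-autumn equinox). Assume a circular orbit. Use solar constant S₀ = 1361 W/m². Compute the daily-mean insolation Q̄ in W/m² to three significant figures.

Solar declination: sin δ = sin ε · sin λ_s = sin 23.44° × sin 180.0° = 0.00000, so δ = +0.000°.
cos H₀ = −tan(-75.6°) tan(+0.000°) = 0.0000, H₀ = 1.5708 rad.
Bracket: H₀ sin φ sin δ + cos φ cos δ sin H₀ = 1.5708×-0.96858×0.00000 + 0.24869×1.00000×1.00000 = -0.000000 + 0.248690 = 0.248690.
Q̄ = (S₀/π) × [bracket] = (1361/π) × 0.248690 = 107.7 W/m².

Q̄ ≈ 108 W/m²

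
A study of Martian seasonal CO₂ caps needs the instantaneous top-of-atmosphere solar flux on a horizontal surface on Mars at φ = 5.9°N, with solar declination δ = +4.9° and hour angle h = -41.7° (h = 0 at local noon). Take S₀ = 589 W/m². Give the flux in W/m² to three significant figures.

cos θ_z = sin φ sin δ + cos φ cos δ cos h = 0.008780 + 0.739969 = 0.748749.
Flux = S₀ · cos θ_z = 589 × 0.748749 = 441.0 W/m².

441 W/m²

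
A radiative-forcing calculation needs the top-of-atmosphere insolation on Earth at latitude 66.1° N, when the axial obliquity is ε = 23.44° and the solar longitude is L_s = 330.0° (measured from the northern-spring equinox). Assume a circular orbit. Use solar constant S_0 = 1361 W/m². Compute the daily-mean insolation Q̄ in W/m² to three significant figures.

Solar declination: sin δ = sin ε · sin L_s = sin 23.44° × sin 330.0° = -0.19889, so δ = -11.472°.
cos h₀ = −tan(+66.1°) tan(-11.472°) = 0.4580, h₀ = 1.0951 rad.
Bracket: h₀ sin ϕ sin δ + cos ϕ cos δ sin h₀ = 1.0951×0.91425×-0.19889 + 0.40514×0.98002×0.88896 = -0.199128 + 0.352957 = 0.153829.
Q̄ = (S_0/π) × [bracket] = (1361/π) × 0.153829 = 66.64 W/m².

Q̄ ≈ 66.6 W/m²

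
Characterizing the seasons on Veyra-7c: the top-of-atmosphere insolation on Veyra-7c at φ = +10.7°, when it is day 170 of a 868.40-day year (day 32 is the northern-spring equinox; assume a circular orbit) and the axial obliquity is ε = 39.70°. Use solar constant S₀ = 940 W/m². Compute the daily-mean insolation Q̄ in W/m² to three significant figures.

Q̄ ≈ 297 W/m²

Solar longitude: λ_s = 360° × (170 − 32)/868.40 = 57.209°.
sin δ = sin 39.70° × sin 57.209° = 0.53698, so δ = +32.478°.
cos H₀ = −tan(+10.7°) tan(+32.478°) = -0.1203, H₀ = 1.6914 rad.
Bracket: H₀ sin φ sin δ + cos φ cos δ sin H₀ = 1.6914×0.18567×0.53698 + 0.98261×0.84360×0.99274 = 0.168634 + 0.822912 = 0.991546.
Q̄ = (S₀/π) × [bracket] = (940/π) × 0.991546 = 296.7 W/m².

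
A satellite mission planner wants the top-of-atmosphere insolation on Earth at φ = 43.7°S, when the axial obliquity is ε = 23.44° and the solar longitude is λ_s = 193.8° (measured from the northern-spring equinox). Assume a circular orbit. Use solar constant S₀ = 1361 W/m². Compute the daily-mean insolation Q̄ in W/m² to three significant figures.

Solar declination: sin δ = sin ε · sin λ_s = sin 23.44° × sin 193.8° = -0.09489, so δ = -5.445°.
cos H₀ = −tan(-43.7°) tan(-5.445°) = -0.0911, H₀ = 1.6620 rad.
Bracket: H₀ sin φ sin δ + cos φ cos δ sin H₀ = 1.6620×-0.69088×-0.09489 + 0.72297×0.99549×0.99584 = 0.108957 + 0.716715 = 0.825672.
Q̄ = (S₀/π) × [bracket] = (1361/π) × 0.825672 = 357.7 W/m².

Q̄ ≈ 358 W/m²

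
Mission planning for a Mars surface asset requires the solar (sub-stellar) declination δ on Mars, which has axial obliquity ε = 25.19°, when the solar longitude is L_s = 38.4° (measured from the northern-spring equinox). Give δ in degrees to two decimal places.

δ = +15.33°

sin δ = sin ε · sin L_s = sin 25.19° × sin 38.4° = 0.264374.
δ = arcsin(0.264374) = +15.33°.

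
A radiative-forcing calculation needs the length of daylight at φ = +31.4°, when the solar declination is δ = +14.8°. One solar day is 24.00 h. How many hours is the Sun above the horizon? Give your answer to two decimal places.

13.24 h

cos H₀ = −tan φ · tan δ = −tan(+31.4°) × tan(+14.800°) = -0.1613, so H₀ = 1.7328 rad = 99.28°.
Daylight = 2H₀/(2π) × 24.00 h = (1.7328/π) × 24.00 = 13.24 h.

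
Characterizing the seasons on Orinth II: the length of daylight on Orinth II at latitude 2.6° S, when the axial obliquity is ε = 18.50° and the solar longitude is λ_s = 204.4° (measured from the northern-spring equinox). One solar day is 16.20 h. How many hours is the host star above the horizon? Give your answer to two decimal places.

Solar declination: sin δ = sin ε · sin λ_s = sin 18.50° × sin 204.4° = -0.13108, so δ = -7.532°.
cos H₀ = −tan φ · tan δ = −tan(-2.6°) × tan(-7.532°) = -0.0060, so H₀ = 1.5768 rad = 90.34°.
Daylight = 2H₀/(2π) × 16.20 h = (1.5768/π) × 16.20 = 8.13 h.

8.13 h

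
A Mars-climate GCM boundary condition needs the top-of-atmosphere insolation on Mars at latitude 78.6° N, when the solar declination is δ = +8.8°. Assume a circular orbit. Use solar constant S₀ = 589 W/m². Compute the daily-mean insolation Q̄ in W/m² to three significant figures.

Q̄ ≈ 92.2 W/m²

cos H₀ = −tan(+78.6°) tan(+8.800°) = -0.7678, H₀ = 2.4461 rad.
Bracket: H₀ sin φ sin δ + cos φ cos δ sin H₀ = 2.4461×0.98027×0.15299 + 0.19766×0.98823×0.64073 = 0.366845 + 0.125156 = 0.492001.
Q̄ = (S₀/π) × [bracket] = (589/π) × 0.492001 = 92.24 W/m².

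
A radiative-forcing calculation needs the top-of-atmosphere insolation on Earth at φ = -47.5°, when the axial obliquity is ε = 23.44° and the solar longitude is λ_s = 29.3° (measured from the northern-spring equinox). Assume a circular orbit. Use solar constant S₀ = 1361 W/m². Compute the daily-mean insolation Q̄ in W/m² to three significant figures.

Solar declination: sin δ = sin ε · sin λ_s = sin 23.44° × sin 29.3° = 0.19467, so δ = +11.225°.
cos H₀ = −tan(-47.5°) tan(+11.225°) = 0.2166, H₀ = 1.3525 rad.
Bracket: H₀ sin φ sin δ + cos φ cos δ sin H₀ = 1.3525×-0.73728×0.19467 + 0.67559×0.98087×0.97626 = -0.194119 + 0.646934 = 0.452815.
Q̄ = (S₀/π) × [bracket] = (1361/π) × 0.452815 = 196.2 W/m².

Q̄ ≈ 196 W/m²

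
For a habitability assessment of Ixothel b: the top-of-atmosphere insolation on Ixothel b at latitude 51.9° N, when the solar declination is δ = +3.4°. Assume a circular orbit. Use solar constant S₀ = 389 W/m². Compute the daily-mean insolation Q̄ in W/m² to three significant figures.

Q̄ ≈ 85.6 W/m²

cos H₀ = −tan(+51.9°) tan(+3.400°) = -0.0758, H₀ = 1.6466 rad.
Bracket: H₀ sin φ sin δ + cos φ cos δ sin H₀ = 1.6466×0.78694×0.05931 + 0.61704×0.99824×0.99713 = 0.076852 + 0.614186 = 0.691038.
Q̄ = (S₀/π) × [bracket] = (389/π) × 0.691038 = 85.57 W/m².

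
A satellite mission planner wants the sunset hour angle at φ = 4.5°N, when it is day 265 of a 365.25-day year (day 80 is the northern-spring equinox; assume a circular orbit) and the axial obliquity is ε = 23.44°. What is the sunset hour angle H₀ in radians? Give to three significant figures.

H₀ = 1.57 rad

Solar longitude: λ_s = 360° × (265 − 80)/365.25 = 182.341°.
sin δ = sin 23.44° × sin 182.341° = -0.01625, so δ = -0.931°.
cos H₀ = −tan φ · tan δ = −tan(+4.5°) × tan(-0.931°) = 0.0013, so H₀ = 1.5695 rad = 89.93°.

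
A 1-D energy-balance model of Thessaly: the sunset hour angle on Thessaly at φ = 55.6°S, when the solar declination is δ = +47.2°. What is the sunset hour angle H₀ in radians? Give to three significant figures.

H₀ = 0.00 rad

cos H₀ = −tan φ · tan δ = 1.5772 ≥ 1, so the host star never rises (polar night) and H₀ = 0.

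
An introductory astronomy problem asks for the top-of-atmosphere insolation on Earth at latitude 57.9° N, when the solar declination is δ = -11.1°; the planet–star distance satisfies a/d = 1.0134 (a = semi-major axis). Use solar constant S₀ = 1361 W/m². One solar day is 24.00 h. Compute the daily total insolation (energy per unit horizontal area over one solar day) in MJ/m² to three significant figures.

cos H₀ = −tan(+57.9°) tan(-11.100°) = 0.3128, H₀ = 1.2527 rad.
Bracket: H₀ sin φ sin δ + cos φ cos δ sin H₀ = 1.2527×0.84712×-0.19252 + 0.53140×0.98129×0.94983 = -0.204300 + 0.495296 = 0.290996.
Inverse-square distance factor (a/d)² = 1.0134² = 1.026980.
Q̄ = (S₀/π) × 1.026980 × [bracket] = (1361/π) × 1.026980 × 0.290996 = 129.47 W/m².
Daily total = Q̄ × 24.00 h × 3600 s/h = 129.47 × 24.00 × 3600 / 10⁶ = 11.19 MJ/m².

11.2 MJ/m²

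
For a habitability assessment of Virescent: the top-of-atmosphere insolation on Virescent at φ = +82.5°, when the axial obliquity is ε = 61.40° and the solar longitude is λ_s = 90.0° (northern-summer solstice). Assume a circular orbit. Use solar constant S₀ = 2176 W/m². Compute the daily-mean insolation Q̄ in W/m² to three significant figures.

Q̄ ≈ 1.89e+03 W/m²

Solar declination: sin δ = sin ε · sin λ_s = sin 61.40° × sin 90.0° = 0.87798, so δ = +61.400°.
cos H₀ = −tan(+82.5°) tan(+61.400°) = -13.9316 ≤ −1 ⇒ polar day, H₀ = π.
Bracket: H₀ sin φ sin δ + cos φ cos δ sin H₀ = 3.1416×0.99144×0.87798 + 0.13053×0.47869×0.00000 = 2.734651 + 0.000000 = 2.734651.
Q̄ = (S₀/π) × [bracket] = (2176/π) × 2.734651 = 1894 W/m².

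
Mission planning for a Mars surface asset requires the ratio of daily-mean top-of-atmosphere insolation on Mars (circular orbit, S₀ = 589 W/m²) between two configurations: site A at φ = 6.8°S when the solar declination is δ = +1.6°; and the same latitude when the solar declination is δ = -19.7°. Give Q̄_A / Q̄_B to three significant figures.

— Configuration A (φ=-6.8°):
cos H₀ = −tan(-6.8°) tan(+1.600°) = 0.0033, H₀ = 1.5675 rad.
Bracket: H₀ sin φ sin δ + cos φ cos δ sin H₀ = 1.5675×-0.11840×0.02792 + 0.99297×0.99961×0.99999 = -0.005182 + 0.992573 = 0.987391.
Q̄ = (S₀/π) × [bracket] = (589/π) × 0.987391 = 185.12 W/m².
— Configuration B (φ=-6.8°):
cos H₀ = −tan(-6.8°) tan(-19.700°) = -0.0427, H₀ = 1.6135 rad.
Bracket: H₀ sin φ sin δ + cos φ cos δ sin H₀ = 1.6135×-0.11840×-0.33710 + 0.99297×0.94147×0.99909 = 0.064399 + 0.934001 = 0.998400.
Q̄ = (S₀/π) × [bracket] = (589/π) × 0.998400 = 187.18 W/m².
Ratio Q̄_A / Q̄_B = 185.12 / 187.18 = 0.9890.

Q̄_A / Q̄_B ≈ 0.989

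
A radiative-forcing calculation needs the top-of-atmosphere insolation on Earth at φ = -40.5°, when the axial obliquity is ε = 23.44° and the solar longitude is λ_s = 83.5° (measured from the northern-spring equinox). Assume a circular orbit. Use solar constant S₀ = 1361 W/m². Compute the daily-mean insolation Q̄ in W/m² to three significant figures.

Solar declination: sin δ = sin ε · sin λ_s = sin 23.44° × sin 83.5° = 0.39523, so δ = +23.280°.
cos H₀ = −tan(-40.5°) tan(+23.280°) = 0.3675, H₀ = 1.1945 rad.
Bracket: H₀ sin φ sin δ + cos φ cos δ sin H₀ = 1.1945×-0.64945×0.39523 + 0.76041×0.91858×0.93003 = -0.306607 + 0.649624 = 0.343017.
Q̄ = (S₀/π) × [bracket] = (1361/π) × 0.343017 = 148.6 W/m².

Q̄ ≈ 149 W/m²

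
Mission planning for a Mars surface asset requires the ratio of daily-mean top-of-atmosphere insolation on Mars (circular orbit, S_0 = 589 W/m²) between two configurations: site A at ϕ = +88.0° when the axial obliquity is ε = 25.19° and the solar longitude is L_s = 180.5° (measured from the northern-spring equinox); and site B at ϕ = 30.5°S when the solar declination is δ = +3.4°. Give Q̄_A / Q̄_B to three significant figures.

Q̄_A / Q̄_B ≈ 0.0360

— Configuration A (ϕ=+88.0°):
Solar declination: sin δ = sin ε · sin L_s = sin 25.19° × sin 180.5° = -0.00371, so δ = -0.213°.
cos h₀ = −tan(+88.0°) tan(-0.213°) = 0.1064, h₀ = 1.4642 rad.
Bracket: h₀ sin ϕ sin δ + cos ϕ cos δ sin h₀ = 1.4642×0.99939×-0.00371 + 0.03490×0.99999×0.99433 = -0.005429 + 0.034702 = 0.029273.
Q̄ = (S_0/π) × [bracket] = (589/π) × 0.029273 = 5.4882 W/m².
— Configuration B (ϕ=-30.5°):
cos h₀ = −tan(-30.5°) tan(+3.400°) = 0.0350, h₀ = 1.5358 rad.
Bracket: h₀ sin ϕ sin δ + cos ϕ cos δ sin h₀ = 1.5358×-0.50754×0.05931 + 0.86163×0.99824×0.99939 = -0.046231 + 0.859589 = 0.813358.
Q̄ = (S_0/π) × [bracket] = (589/π) × 0.813358 = 152.49 W/m².
Ratio Q̄_A / Q̄_B = 5.4882 / 152.49 = 0.03599.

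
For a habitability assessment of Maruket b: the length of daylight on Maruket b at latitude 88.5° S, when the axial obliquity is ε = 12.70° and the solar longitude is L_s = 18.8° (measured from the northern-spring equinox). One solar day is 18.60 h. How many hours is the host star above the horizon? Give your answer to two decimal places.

0.00 h

Solar declination: sin δ = sin ε · sin L_s = sin 12.70° × sin 18.8° = 0.07085, so δ = +4.063°.
cos h₀ = −tan ϕ · tan δ = 2.7124 ≥ 1, so the host star never rises (polar night) and h₀ = 0.
Daylight = 2h₀/(2π) × 18.60 h = (0.0000/π) × 18.60 = 0.00 h.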